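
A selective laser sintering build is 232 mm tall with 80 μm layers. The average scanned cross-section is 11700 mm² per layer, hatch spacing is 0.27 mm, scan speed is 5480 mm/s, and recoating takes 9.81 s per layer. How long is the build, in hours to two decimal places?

Number of layers: 232 / 0.08 → 2900 (rounded up).
Scan path per layer = 11700 / 0.27, so 43333.3 mm.
Scan time per layer = 43333.3 / 5480 = 7.9075 s.
Layer cycle = 7.9075 + 9.81, so 17.7175 s.
Build time = 2900 × 17.7175 = 51380.75 s = 14.27 hours.

14.27 hours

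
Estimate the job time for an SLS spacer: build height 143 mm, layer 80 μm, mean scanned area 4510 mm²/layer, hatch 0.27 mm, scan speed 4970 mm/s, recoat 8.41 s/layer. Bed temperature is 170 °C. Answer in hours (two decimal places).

Layer count = ceil(143 / 0.08) = 1788.
Scan path per layer: 4510 / 0.27 → 16703.7 mm.
Laser time per layer = 16703.7 / 4970, so 3.3609 s.
Per-layer time: 3.3609 + 8.41 → 11.7709 s.
Total: 1788 × 11.7709 s = 21046.3692 s → 5.85 hours.

5.85 hours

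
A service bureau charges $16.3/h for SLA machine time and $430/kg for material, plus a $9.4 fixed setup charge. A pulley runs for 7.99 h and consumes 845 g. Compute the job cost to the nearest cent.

Time charge = 16.3 × 7.99 = $130.237.
Material cost = 430 × 845/1000 = $363.35.
Adding setup: 130.237 + 363.35 + 9.4 → 502.987 ≈ $502.99.

$502.99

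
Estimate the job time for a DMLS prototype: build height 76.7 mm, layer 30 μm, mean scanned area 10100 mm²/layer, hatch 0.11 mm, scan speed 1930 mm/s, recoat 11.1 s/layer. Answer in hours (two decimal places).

Layer count = ceil(76.7 / 0.03) = 2557.
Scan path per layer = 10100 / 0.11 = 91818.2 mm.
Laser time per layer = 91818.2 / 1930 = 47.5742 s.
Per-layer time = 47.5742 + 11.1 = 58.6742 s.
Total: 2557 × 58.6742 s = 150029.9294 s → 41.67 hours.

41.67 hours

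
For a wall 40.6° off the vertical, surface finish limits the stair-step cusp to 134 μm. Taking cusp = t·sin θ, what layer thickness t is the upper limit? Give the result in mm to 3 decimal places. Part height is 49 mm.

0.206 mm

sin(40.6°) = 0.6508; t_max = 0.134/0.6508 = 0.206 mm.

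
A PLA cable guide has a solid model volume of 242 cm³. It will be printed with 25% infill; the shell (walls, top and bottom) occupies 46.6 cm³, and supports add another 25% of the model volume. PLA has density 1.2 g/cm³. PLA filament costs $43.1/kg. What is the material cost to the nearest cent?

Volume inside the shell = 242 − 46.6 = 195.4 cm³.
Infill deposited: 0.25 × 195.4 → 48.85 cm³.
Support = 0.25 × 242, so 60.5 cm³.
Deposited volume = 46.6 + 48.85 + 60.5, so 155.95 cm³.
Mass: 155.95 × 1.2 → 187.14 g.
Cost = 187.14 g / 1000 × $43.1/kg = $8.07.

$8.07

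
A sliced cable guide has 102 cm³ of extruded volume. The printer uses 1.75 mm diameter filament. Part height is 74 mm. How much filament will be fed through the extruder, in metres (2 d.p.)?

42.41 m

A = π r² = π × 0.875² = 2.4053 mm².
L = 102000 mm³ / 2.4053 mm² = 42406.35 mm, i.e. 42.41 m.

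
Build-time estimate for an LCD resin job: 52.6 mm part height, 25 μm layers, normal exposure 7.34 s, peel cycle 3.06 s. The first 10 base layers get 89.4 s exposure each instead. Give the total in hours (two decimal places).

Layers = ⌈52.6/0.025⌉ = 2104.
Bottom layers = 10 × (89.4 + 3.06) = 924.6 s.
Regular layers = 2094 × (7.34 + 3.06) = 21777.6 s.
Total = 924.6 + 21777.6 = 22702.2 s = 6.31 hours.

6.31 hours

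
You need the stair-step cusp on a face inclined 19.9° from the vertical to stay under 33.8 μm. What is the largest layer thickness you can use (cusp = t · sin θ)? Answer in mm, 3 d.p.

t = h_c / sin θ = 0.0338 / 0.3404 = 0.099 mm.

0.099 mm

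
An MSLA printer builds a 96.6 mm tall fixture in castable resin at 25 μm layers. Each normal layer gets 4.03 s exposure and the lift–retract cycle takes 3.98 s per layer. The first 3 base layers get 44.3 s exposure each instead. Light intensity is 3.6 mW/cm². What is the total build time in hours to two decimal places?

8.63 hours

Number of layers: 96.6 / 0.025 → 3864 (rounded up).
Base layers = 3 × (44.3 + 3.98), so 144.84 s.
Remaining layers = 3861 × (4.03 + 3.98) = 30926.61 s.
Sum: 144.84 + 30926.61 = 31071.45 s → 8.63 hours.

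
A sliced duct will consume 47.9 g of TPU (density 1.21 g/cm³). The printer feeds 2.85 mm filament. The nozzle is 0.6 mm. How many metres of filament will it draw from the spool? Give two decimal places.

6.21 m

Extruded volume: 47.9/1.21 = 39.5868 cm³ (39586.8 mm³).
Filament cross-section = π × (2.85/2)² = 6.3794 mm².
Length = 39586.8 / 6.3794 = 6205.41 mm = 6.21 m.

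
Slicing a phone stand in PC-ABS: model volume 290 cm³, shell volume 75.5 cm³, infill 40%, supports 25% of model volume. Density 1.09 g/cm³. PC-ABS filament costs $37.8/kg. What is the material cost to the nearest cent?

$9.63

Infill region = 290 − 75.5 = 214.5 cm³.
Deposited infill = 0.40 × 214.5 = 85.8 cm³.
Support = 0.25 × 290 = 72.5 cm³.
Total extruded = 75.5 + 85.8 + 72.5 = 233.8 cm³.
Mass: 233.8 × 1.09 → 254.842 g.
Cost = 254.842 g / 1000 × $37.8/kg = $9.63.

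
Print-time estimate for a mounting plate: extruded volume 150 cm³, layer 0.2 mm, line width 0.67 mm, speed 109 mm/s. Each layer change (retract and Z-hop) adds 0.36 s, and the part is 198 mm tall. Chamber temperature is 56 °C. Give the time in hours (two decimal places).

2.95 hours

Bead cross-section: 0.2 × 0.67 → 0.134 mm².
Toolpath length = 150 cm³ / 0.134 mm² = 150000 / 0.134 = 1119403 mm.
Extrusion time = 1119403 / 109, so 10269.8 s.
Layers = ⌈198/0.2⌉ = 990.
Layer-change overhead = 990 × 0.36, so 356.4 s.
Altogether 10269.8 + 356.4 = 10626.2 s, i.e. 2.95 hours.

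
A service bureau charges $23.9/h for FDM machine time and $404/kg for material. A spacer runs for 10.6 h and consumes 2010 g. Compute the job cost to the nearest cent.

Machine cost = 23.9 × 10.6 = $253.34.
Material charge: 404 × 2010/1000 → $812.04.
Total = 253.34 + 812.04 = $1065.38.

$1065.38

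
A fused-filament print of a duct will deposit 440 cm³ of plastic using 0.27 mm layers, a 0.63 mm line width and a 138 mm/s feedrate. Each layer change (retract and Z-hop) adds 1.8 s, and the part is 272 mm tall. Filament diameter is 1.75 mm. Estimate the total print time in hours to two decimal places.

5.71 hours

Line area: 0.27 × 0.63 → 0.1701 mm².
Toolpath length = 440 cm³ / 0.1701 mm² = 440000 / 0.1701 = 2586713.7 mm.
Extrusion time = 2586713.7 / 138, so 18744.3 s.
Number of layers: 272 / 0.27 → 1008 (rounded up).
Layer-change overhead = 1008 × 1.8 = 1814.4 s.
Altogether 18744.3 + 1814.4 = 20558.7 s, i.e. 5.71 hours.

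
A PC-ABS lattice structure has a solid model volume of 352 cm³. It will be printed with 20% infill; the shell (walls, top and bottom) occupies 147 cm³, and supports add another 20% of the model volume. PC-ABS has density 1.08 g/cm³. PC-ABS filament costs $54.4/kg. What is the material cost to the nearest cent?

Volume inside the shell = 352 − 147 = 205 cm³.
Infill volume = 0.20 × 205 = 41 cm³.
Support: 0.20 × 352 → 70.4 cm³.
Deposited volume = 147 + 41 + 70.4 = 258.4 cm³.
Mass = 258.4 × 1.08 = 279.072 g.
Cost = 279.072 g / 1000 × $54.4/kg = $15.18.

$15.18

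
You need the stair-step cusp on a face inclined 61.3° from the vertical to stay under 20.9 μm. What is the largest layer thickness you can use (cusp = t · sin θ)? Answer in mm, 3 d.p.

t = h_c / sin θ = 0.0209 / 0.8771 = 0.024 mm.

0.024 mm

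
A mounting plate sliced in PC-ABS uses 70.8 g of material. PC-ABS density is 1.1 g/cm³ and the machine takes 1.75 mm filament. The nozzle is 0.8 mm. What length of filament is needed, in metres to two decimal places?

26.76 m

Volume = 70.8 g / 1.1 g·cm⁻³ = 64.3636 cm³ = 64363.6 mm³.
Filament cross-section = π × (1.75/2)² = 2.4053 mm².
L = V/A = 64363.6/2.4053 = 26759.07 mm → 26.76 m.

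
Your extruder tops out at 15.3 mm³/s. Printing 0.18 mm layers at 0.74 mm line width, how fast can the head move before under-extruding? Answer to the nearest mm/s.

115 mm/s

Bead cross-section: 0.18 × 0.74 → 0.1332 mm².
Max speed = 15.3 / 0.1332 = 114.86 ≈ 115 mm/s.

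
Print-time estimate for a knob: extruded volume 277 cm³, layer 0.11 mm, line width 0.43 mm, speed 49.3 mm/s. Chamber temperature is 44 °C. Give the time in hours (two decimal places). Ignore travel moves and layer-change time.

33.00 hours

Extrusion cross-section = 0.11 × 0.43, so 0.0473 mm².
Toolpath length = 277 cm³ / 0.0473 mm² = 277000 / 0.0473 = 5856236.8 mm.
Time extruding = 5856236.8 / 49.3, so 118787.8 s.
That's 118787.8 s → 33.00 hours.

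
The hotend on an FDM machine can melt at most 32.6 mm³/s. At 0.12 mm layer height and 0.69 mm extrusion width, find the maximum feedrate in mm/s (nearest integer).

394 mm/s

A = 0.12 × 0.69 = 0.0828 mm².
Max speed = 32.6 / 0.0828 = 393.72 ≈ 394 mm/s.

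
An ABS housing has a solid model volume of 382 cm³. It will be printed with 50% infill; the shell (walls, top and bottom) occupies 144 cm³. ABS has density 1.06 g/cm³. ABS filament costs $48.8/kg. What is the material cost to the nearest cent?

$13.60

Infill region = 382 − 144, so 238 cm³.
Infill volume = 0.50 × 238 = 119 cm³.
Total extruded: 144 + 119 → 263 cm³.
Mass = 263 × 1.06 = 278.78 g.
At $48.8/kg: 278.78/1000 × 48.8 = $13.60.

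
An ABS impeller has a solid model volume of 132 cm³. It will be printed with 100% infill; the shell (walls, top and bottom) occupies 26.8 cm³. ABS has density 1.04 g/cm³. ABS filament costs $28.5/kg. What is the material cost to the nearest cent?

Volume inside the shell = 132 − 26.8, so 105.2 cm³.
Infill volume = 1.00 × 105.2 = 105.2 cm³.
Total printed volume = 26.8 + 105.2, so 132 cm³.
Mass: 132 × 1.04 → 137.28 g.
Cost = 137.28 g / 1000 × $28.5/kg = $3.91.

$3.91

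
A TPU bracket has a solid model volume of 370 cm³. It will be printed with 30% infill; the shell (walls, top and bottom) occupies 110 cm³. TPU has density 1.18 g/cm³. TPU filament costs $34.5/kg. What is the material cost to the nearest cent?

$7.65

Interior volume: 370 − 110 → 260 cm³.
Infill volume: 0.30 × 260 → 78 cm³.
Total printed volume = 110 + 78 = 188 cm³.
Mass: 188 × 1.18 → 221.84 g.
At $34.5/kg: 221.84/1000 × 34.5 = $7.65.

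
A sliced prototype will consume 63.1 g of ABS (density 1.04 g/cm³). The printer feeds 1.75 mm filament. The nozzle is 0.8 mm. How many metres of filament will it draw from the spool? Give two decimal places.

Volume = 63.1 g / 1.04 g·cm⁻³ = 60.6731 cm³ = 60673.1 mm³.
Cross-section of 1.75 mm filament: π·(1.75/2)² = 2.4053 mm².
L = V/A = 60673.1/2.4053 = 25224.75 mm → 25.22 m.

25.22 m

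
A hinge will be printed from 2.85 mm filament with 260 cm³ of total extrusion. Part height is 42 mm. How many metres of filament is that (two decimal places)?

40.76 m

Cross-section of 2.85 mm filament: π·(2.85/2)² = 6.3794 mm².
Length = 260 cm³ / 6.3794 mm² = 260000 / 6.3794 = 40756.18 mm = 40.76 m.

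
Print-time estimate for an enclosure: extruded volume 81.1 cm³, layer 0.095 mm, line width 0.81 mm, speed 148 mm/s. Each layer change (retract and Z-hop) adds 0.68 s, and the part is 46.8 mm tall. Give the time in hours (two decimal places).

Extrusion cross-section = 0.095 × 0.81 = 0.07695 mm².
Toolpath length = 81.1 cm³ / 0.07695 mm² = 81100 / 0.07695 = 1053931.1 mm.
Print-move time: 1053931.1 / 148 → 7121.2 s.
Number of layers: 46.8 / 0.095 → 493 (rounded up).
Layer-change overhead = 493 × 0.68 = 335.24 s.
Altogether 7121.2 + 335.24 = 7456.44 s, i.e. 2.07 hours.

2.07 hours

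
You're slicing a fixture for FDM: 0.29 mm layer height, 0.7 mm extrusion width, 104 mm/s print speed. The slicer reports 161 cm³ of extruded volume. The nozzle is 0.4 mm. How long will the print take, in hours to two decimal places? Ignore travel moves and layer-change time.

2.12 hours

Line area = 0.29 × 0.7 = 0.203 mm².
Toolpath length = 161 cm³ / 0.203 mm² = 161000 / 0.203 = 793103.4 mm.
Time extruding = 793103.4 / 104, so 7626 s.
That's 7626 s → 2.12 hours.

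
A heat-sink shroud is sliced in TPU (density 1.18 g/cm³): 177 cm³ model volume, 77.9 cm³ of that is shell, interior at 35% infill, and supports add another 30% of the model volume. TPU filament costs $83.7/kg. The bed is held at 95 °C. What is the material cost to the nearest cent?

Interior volume: 177 − 77.9 → 99.1 cm³.
Infill volume = 0.35 × 99.1, so 34.685 cm³.
Support: 0.30 × 177 → 53.1 cm³.
Deposited volume: 77.9 + 34.685 + 53.1 → 165.685 cm³.
Mass = 165.685 × 1.18 = 195.5083 g.
Cost = 195.5083 g / 1000 × $83.7/kg = $16.36.

$16.36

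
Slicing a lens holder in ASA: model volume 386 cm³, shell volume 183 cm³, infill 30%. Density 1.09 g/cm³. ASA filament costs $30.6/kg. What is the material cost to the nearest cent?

Infill region = 386 − 183 = 203 cm³.
Infill volume: 0.30 × 203 → 60.9 cm³.
Total extruded = 183 + 60.9, so 243.9 cm³.
Mass = 243.9 × 1.09, so 265.851 g.
At $30.6/kg: 265.851/1000 × 30.6 = $8.14.

$8.14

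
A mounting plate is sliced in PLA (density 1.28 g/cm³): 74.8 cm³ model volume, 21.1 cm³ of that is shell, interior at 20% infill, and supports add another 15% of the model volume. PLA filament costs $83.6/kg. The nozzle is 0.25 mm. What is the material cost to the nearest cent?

Interior volume: 74.8 − 21.1 → 53.7 cm³.
Deposited infill = 0.20 × 53.7, so 10.74 cm³.
Support: 0.15 × 74.8 → 11.22 cm³.
Deposited volume = 21.1 + 10.74 + 11.22 = 43.06 cm³.
Mass = 43.06 × 1.28, so 55.1168 g.
Cost = 55.1168 g / 1000 × $83.6/kg = $4.61.

$4.61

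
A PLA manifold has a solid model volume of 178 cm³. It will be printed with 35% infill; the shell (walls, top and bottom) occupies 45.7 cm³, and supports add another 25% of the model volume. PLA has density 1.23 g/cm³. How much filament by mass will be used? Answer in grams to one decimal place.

167.9 g

Infill region = 178 − 45.7 = 132.3 cm³.
Infill volume = 0.35 × 132.3 = 46.305 cm³.
Support = 0.25 × 178 = 44.5 cm³.
Deposited volume = 45.7 + 46.305 + 44.5 = 136.505 cm³.
Mass: 136.505 × 1.23 → 167.90115 g.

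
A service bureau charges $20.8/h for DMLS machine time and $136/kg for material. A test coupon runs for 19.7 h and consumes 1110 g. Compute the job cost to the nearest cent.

Time charge = 20.8 × 19.7, so $409.76.
Feedstock cost: 136 × 1110/1000 → $150.96.
Job cost: 409.76 + 150.96 = $560.72.

$560.72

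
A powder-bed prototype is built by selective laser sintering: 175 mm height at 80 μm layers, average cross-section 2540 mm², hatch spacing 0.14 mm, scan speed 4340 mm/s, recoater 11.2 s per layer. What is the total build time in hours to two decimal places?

Layers = ⌈175/0.08⌉ = 2188.
Hatch length per layer = 2540 / 0.14 = 18142.9 mm.
Per-layer scan time: 18142.9 / 4340 → 4.1804 s.
Per-layer time = 4.1804 + 11.2, so 15.3804 s.
Build time = 2188 × 15.3804 = 33652.3152 s = 9.35 hours.

9.35 hours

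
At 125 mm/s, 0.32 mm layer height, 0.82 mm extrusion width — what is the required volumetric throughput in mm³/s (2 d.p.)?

Extrusion cross-section: 0.32 × 0.82 → 0.2624 mm².
Volumetric flow = 125 × 0.2624 = 32.80 mm³/s.

32.80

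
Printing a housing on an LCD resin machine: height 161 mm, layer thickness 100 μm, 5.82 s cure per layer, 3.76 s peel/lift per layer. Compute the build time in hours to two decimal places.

Number of layers: 161 / 0.1 → 1610 (rounded up).
Per-layer time = 5.82 + 3.76, so 9.58 s.
Total = 1610 × 9.58 = 15423.8 s = 4.28 hours.

4.28 hours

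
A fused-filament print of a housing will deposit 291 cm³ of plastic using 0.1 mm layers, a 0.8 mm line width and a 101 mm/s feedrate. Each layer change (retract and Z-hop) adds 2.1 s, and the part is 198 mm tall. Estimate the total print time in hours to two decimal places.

11.16 hours

Extrusion cross-section = 0.1 × 0.8, so 0.08 mm².
Total extruded path = 291000/0.08 = 3637500 mm.
Time extruding: 3637500 / 101 → 36014.9 s.
Layers = ⌈198/0.1⌉ = 1980.
Layer-change overhead = 1980 × 2.1, so 4158 s.
Total = 36014.9 + 4158 = 40172.9 s = 11.16 hours.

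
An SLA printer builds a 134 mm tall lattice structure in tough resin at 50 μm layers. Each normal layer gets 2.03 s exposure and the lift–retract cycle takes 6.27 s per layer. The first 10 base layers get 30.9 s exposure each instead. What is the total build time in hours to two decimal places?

Layer count = ceil(134 / 0.05) = 2680.
Bottom layers: 10 × (30.9 + 6.27) → 371.7 s.
Normal layers = 2670 × (2.03 + 6.27) = 22161 s.
Total = 371.7 + 22161 = 22532.7 s = 6.26 hours.

6.26 hours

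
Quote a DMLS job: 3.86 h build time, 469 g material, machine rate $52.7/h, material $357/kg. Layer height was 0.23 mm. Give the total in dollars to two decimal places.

$370.86

Machine cost = 52.7 × 3.86, so $203.422.
Material charge = 357 × 469/1000 = $167.433.
Job cost: 203.422 + 167.433 = 370.855 ≈ $370.86.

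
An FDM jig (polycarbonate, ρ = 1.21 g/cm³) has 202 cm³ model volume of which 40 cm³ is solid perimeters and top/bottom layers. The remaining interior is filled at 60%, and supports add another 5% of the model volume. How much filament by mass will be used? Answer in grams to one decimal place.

178.2 g

Interior volume = 202 − 40 = 162 cm³.
Infill deposited = 0.60 × 162 = 97.2 cm³.
Support: 0.05 × 202 → 10.1 cm³.
Total extruded = 40 + 97.2 + 10.1, so 147.3 cm³.
Mass = 147.3 × 1.21, so 178.233 g.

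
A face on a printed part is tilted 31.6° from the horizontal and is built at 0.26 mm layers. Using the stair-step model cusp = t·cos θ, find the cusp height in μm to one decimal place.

221.4 μm

cos(31.6°) = 0.8517, so cusp = 0.26 × 0.8517 = 0.221442 mm → 221.4 μm.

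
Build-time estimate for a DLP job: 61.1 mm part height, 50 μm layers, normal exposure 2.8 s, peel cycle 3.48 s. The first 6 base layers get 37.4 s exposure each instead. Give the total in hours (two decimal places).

Layers = ⌈61.1/0.05⌉ = 1222.
Burn-in layers: 6 × (37.4 + 3.48) → 245.28 s.
Normal layers: 1216 × (2.8 + 3.48) → 7636.48 s.
Total = 245.28 + 7636.48 = 7881.76 s = 2.19 hours.

2.19 hours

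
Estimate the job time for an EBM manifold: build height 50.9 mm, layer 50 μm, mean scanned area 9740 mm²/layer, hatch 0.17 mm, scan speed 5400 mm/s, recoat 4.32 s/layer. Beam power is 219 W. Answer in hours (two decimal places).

Layer count = ceil(50.9 / 0.05) = 1018.
Per-layer scan distance = 9740 / 0.17, so 57294.1 mm.
Beam time per layer = 57294.1 / 5400 = 10.61 s.
Layer cycle = 10.61 + 4.32 = 14.93 s.
1018 layers × 14.93 s/layer = 15198.74 s, i.e. 4.22 hours.

4.22 hours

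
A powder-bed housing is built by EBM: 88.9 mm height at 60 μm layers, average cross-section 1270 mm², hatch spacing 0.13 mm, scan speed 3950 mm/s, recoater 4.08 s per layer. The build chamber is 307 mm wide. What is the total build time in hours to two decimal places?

Layers = ⌈88.9/0.06⌉ = 1482.
Scan path per layer: 1270 / 0.13 → 9769.2 mm.
Per-layer scan time = 9769.2 / 3950, so 2.4732 s.
Per-layer time = 2.4732 + 4.08, so 6.5532 s.
1482 layers × 6.5532 s/layer = 9711.8424 s, i.e. 2.70 hours.

2.70 hours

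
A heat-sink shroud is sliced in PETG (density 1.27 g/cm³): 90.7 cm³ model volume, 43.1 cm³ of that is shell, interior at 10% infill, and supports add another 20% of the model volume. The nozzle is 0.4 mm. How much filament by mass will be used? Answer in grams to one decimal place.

83.8 g

Infill region = 90.7 − 43.1, so 47.6 cm³.
Infill deposited = 0.10 × 47.6, so 4.76 cm³.
Support: 0.20 × 90.7 → 18.14 cm³.
Total printed volume = 43.1 + 4.76 + 18.14, so 66 cm³.
Mass: 66 × 1.27 → 83.82 g.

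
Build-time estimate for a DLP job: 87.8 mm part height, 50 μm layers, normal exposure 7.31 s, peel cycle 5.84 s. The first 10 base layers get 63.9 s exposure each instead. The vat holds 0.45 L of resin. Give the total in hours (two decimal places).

Layer count = ceil(87.8 / 0.05) = 1756.
Base layers = 10 × (63.9 + 5.84), so 697.4 s.
Regular layers: 1746 × (7.31 + 5.84) → 22959.9 s.
Sum: 697.4 + 22959.9 = 23657.3 s → 6.57 hours.

6.57 hours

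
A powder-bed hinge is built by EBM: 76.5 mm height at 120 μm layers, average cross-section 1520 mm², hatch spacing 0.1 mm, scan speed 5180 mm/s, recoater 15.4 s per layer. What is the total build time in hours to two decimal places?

3.25 hours

Number of layers: 76.5 / 0.12 → 638 (rounded up).
Hatch length per layer = 1520 / 0.1, so 15200 mm.
Beam time per layer = 15200 / 5180 = 2.9344 s.
Time per layer = 2.9344 + 15.4 = 18.3344 s.
638 layers × 18.3344 s/layer = 11697.3472 s, i.e. 3.25 hours.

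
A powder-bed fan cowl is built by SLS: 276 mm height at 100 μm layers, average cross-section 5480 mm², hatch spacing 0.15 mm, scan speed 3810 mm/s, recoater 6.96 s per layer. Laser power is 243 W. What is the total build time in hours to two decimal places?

Layers = ⌈276/0.1⌉ = 2760.
Scan path per layer = 5480 / 0.15 = 36533.3 mm.
Per-layer scan time = 36533.3 / 3810, so 9.5888 s.
Per-layer time: 9.5888 + 6.96 → 16.5488 s.
Total: 2760 × 16.5488 s = 45674.688 s → 12.69 hours.

12.69 hours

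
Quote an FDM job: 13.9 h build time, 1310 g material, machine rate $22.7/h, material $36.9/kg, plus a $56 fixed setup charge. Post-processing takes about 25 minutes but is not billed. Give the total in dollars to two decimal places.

Machine cost = 22.7 × 13.9, so $315.53.
Feedstock cost = 36.9 × 1310/1000 = $48.339.
Total = 315.53 + 48.339 + 56 = 419.869 ≈ $419.87.

$419.87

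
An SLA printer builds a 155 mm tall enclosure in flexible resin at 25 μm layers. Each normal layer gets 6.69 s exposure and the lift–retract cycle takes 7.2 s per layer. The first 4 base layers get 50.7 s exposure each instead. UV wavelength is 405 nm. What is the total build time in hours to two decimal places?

23.97 hours

Layers = ⌈155/0.025⌉ = 6200.
Base layers = 4 × (50.7 + 7.2) = 231.6 s.
Regular layers: 6196 × (6.69 + 7.2) → 86062.44 s.
Sum: 231.6 + 86062.44 = 86294.04 s → 23.97 hours.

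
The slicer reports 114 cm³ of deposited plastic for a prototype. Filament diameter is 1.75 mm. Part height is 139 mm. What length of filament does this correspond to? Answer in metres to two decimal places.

47.40 m

Filament cross-section = π × (1.75/2)² = 2.4053 mm².
L = 114000 mm³ / 2.4053 mm² = 47395.34 mm, i.e. 47.40 m.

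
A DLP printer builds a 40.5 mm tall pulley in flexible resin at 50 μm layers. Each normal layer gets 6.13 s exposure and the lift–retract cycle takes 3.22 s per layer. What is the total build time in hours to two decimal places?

2.10 hours

Number of layers: 40.5 / 0.05 → 810 (rounded up).
Per-layer time = 6.13 + 3.22, so 9.35 s.
Total = 810 × 9.35 = 7573.5 s = 2.10 hours.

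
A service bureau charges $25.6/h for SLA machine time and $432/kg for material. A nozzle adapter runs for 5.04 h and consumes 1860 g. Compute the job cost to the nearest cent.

$932.54

Machine-time cost: 25.6 × 5.04 → $129.024.
Feedstock cost = 432 × 1860/1000, so $803.52.
Job cost: 129.024 + 803.52 = 932.544 ≈ $932.54.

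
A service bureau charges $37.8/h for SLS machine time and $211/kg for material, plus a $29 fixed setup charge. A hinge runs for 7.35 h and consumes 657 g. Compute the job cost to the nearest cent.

$445.46

Time charge: 37.8 × 7.35 → $277.83.
Material charge = 211 × 657/1000 = $138.627.
Adding setup: 277.83 + 138.627 + 29 → 445.457 ≈ $445.46.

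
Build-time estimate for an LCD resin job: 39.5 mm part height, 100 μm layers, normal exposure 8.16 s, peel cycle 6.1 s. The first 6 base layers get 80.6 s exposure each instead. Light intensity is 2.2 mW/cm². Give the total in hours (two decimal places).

1.69 hours

Layer count = ceil(39.5 / 0.1) = 395.
Burn-in layers = 6 × (80.6 + 6.1) = 520.2 s.
Remaining layers = 389 × (8.16 + 6.1), so 5547.14 s.
Sum: 520.2 + 5547.14 = 6067.34 s → 1.69 hours.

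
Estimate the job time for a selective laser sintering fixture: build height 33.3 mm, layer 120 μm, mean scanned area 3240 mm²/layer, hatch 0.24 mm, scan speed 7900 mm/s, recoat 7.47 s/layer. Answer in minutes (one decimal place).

Layer count = ceil(33.3 / 0.12) = 278.
Per-layer scan distance = 3240 / 0.24, so 13500 mm.
Per-layer scan time = 13500 / 7900, so 1.7089 s.
Time per layer = 1.7089 + 7.47, so 9.1789 s.
Build time = 278 × 9.1789 = 2551.7342 s = 42.5 minutes.

42.5 minutes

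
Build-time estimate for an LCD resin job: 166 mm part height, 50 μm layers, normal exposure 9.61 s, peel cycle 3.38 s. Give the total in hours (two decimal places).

11.98 hours

Layers = ⌈166/0.05⌉ = 3320.
Per-layer time = 9.61 + 3.38 = 12.99 s.
Build time: 3320 × 12.99 s = 43126.8 s, i.e. 11.98 hours.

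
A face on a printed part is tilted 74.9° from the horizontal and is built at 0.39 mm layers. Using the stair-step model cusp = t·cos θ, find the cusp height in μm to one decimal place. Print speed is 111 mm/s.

h_c = t·cos θ = 0.39 × 0.2605 = 0.101595 mm (101.6 μm).

101.6 μm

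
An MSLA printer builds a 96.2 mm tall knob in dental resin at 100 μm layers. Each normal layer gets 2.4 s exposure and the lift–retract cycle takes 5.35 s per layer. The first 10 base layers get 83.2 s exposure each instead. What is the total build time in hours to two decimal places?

2.30 hours

Number of layers: 96.2 / 0.1 → 962 (rounded up).
Bottom layers: 10 × (83.2 + 5.35) → 885.5 s.
Remaining layers = 952 × (2.4 + 5.35), so 7378 s.
Total = 885.5 + 7378 = 8263.5 s = 2.30 hours.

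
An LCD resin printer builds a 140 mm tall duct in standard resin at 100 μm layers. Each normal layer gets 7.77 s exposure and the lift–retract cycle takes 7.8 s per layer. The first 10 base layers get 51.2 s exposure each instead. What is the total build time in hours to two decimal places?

Layers = ⌈140/0.1⌉ = 1400.
Burn-in layers = 10 × (51.2 + 7.8) = 590 s.
Regular layers: 1390 × (7.77 + 7.8) → 21642.3 s.
Total = 590 + 21642.3 = 22232.3 s = 6.18 hours.

6.18 hours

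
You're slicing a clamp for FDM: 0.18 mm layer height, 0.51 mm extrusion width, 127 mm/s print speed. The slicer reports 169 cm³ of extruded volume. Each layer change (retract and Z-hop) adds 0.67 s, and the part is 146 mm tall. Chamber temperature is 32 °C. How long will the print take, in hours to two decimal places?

4.18 hours

Extrusion cross-section = 0.18 × 0.51, so 0.0918 mm².
Total extruded path = 169000/0.0918 = 1840958.6 mm.
Extrusion time = 1840958.6 / 127 = 14495.7 s.
Number of layers: 146 / 0.18 → 812 (rounded up).
Non-print overhead = 812 × 0.67 = 544.04 s.
Altogether 14495.7 + 544.04 = 15039.74 s, i.e. 4.18 hours.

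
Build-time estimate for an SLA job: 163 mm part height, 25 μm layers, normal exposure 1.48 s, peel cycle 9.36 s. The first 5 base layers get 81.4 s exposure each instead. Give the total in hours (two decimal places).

Layers = ⌈163/0.025⌉ = 6520.
Bottom layers: 5 × (81.4 + 9.36) → 453.8 s.
Regular layers = 6515 × (1.48 + 9.36) = 70622.6 s.
Total = 453.8 + 70622.6 = 71076.4 s = 19.74 hours.

19.74 hours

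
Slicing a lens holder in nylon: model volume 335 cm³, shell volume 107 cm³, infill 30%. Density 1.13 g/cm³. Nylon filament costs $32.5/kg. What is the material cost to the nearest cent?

$6.44

Infill region = 335 − 107 = 228 cm³.
Infill volume: 0.30 × 228 → 68.4 cm³.
Deposited volume = 107 + 68.4 = 175.4 cm³.
Mass = 175.4 × 1.13, so 198.202 g.
At $32.5/kg: 198.202/1000 × 32.5 = $6.44.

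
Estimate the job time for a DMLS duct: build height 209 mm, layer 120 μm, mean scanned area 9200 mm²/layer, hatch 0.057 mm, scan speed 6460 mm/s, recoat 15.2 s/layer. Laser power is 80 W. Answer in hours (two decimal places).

Layers = ⌈209/0.12⌉ = 1742.
Scan path per layer = 9200 / 0.057, so 161403.5 mm.
Per-layer scan time = 161403.5 / 6460 = 24.9851 s.
Time per layer = 24.9851 + 15.2, so 40.1851 s.
1742 layers × 40.1851 s/layer = 70002.4442 s, i.e. 19.45 hours.

19.45 hours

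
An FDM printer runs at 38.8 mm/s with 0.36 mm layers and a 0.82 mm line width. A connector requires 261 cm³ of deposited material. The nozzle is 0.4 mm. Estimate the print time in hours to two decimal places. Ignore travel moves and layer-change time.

6.33 hours

Line area: 0.36 × 0.82 → 0.2952 mm².
Total extruded path = 261000/0.2952 = 884146.3 mm.
Time extruding: 884146.3 / 38.8 → 22787.3 s.
Converting: 22787.3 s = 6.33 hours.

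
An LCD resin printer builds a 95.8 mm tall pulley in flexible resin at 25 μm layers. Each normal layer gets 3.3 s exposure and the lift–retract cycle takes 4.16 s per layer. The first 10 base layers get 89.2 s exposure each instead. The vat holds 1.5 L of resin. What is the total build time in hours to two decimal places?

Number of layers: 95.8 / 0.025 → 3832 (rounded up).
Base layers = 10 × (89.2 + 4.16) = 933.6 s.
Normal layers = 3822 × (3.3 + 4.16) = 28512.12 s.
Total = 933.6 + 28512.12 = 29445.72 s = 8.18 hours.

8.18 hours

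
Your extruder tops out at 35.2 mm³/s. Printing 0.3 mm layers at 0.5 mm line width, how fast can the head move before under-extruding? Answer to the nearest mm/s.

235 mm/s

Extrusion cross-section = 0.3 × 0.5 = 0.15 mm².
Max speed = 35.2 / 0.15 = 234.67 ≈ 235 mm/s.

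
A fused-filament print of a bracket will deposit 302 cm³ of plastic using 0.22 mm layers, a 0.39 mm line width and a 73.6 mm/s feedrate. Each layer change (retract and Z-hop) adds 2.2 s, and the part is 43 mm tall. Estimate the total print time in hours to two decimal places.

Bead cross-section = 0.22 × 0.39, so 0.0858 mm².
Toolpath length = 302 cm³ / 0.0858 mm² = 302000 / 0.0858 = 3519813.5 mm.
Extrusion time: 3519813.5 / 73.6 → 47823.6 s.
Number of layers: 43 / 0.22 → 196 (rounded up).
Z-hop total = 196 × 2.2, so 431.2 s.
Total = 47823.6 + 431.2 = 48254.8 s = 13.40 hours.

13.40 hours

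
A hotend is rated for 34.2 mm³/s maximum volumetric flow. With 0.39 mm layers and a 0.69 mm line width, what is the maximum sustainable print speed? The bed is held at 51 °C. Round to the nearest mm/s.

Bead cross-section = 0.39 × 0.69, so 0.2691 mm².
Max speed = 34.2 / 0.2691 = 127.09 ≈ 127 mm/s.

127 mm/s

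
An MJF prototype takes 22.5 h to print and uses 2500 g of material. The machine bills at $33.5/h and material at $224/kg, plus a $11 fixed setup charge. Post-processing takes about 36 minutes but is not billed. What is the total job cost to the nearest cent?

Time charge = 33.5 × 22.5, so $753.75.
Material cost: 224 × 2500/1000 → $560.00.
Total = 753.75 + 560.00 + 11 = $1324.75.

$1324.75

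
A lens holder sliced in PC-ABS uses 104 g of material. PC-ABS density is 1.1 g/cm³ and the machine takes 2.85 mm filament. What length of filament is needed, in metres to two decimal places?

14.82 m

Volume = 104 g / 1.1 g·cm⁻³ = 94.5455 cm³ = 94545.5 mm³.
Cross-section of 2.85 mm filament: π·(2.85/2)² = 6.3794 mm².
L = V/A = 94545.5/6.3794 = 14820.44 mm → 14.82 m.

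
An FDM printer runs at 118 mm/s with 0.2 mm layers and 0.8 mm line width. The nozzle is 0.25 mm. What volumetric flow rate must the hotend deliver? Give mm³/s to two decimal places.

18.88

Extrusion cross-section: 0.2 × 0.8 → 0.16 mm².
Q = v·A = 118 × 0.16 = 18.88 mm³/s.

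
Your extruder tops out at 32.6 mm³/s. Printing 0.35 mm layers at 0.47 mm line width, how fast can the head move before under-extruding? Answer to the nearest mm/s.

198 mm/s

A: 0.35 × 0.47 → 0.1645 mm².
Max speed = 32.6 / 0.1645 = 198.18 ≈ 198 mm/s.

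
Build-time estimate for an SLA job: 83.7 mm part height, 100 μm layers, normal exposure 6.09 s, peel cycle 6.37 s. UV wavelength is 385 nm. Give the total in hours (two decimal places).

Number of layers: 83.7 / 0.1 → 837 (rounded up).
Each layer takes = 6.09 + 6.37, so 12.46 s.
Build time: 837 × 12.46 s = 10429.02 s, i.e. 2.90 hours.

2.90 hours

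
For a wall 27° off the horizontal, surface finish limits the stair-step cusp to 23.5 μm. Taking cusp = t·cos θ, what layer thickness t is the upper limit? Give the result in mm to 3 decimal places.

Layer height = cusp / cos(27°) = 0.0235 / 0.8910 = 0.026 mm.

0.026 mm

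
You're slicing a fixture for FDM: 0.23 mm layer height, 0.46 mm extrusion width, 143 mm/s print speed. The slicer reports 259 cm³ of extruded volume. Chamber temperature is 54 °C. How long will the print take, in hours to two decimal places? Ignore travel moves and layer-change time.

Extrusion cross-section: 0.23 × 0.46 → 0.1058 mm².
Total extruded path = 259000/0.1058 = 2448015.1 mm.
Extrusion time: 2448015.1 / 143 → 17119 s.
In the requested units: 17119 s = 4.76 hours.

4.76 hours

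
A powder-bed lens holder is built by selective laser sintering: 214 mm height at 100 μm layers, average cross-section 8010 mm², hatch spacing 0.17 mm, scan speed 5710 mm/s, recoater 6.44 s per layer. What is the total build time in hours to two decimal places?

8.73 hours

Layers = ⌈214/0.1⌉ = 2140.
Hatch length per layer = 8010 / 0.17, so 47117.6 mm.
Per-layer scan time = 47117.6 / 5710, so 8.2518 s.
Time per layer = 8.2518 + 6.44, so 14.6918 s.
Build time = 2140 × 14.6918 = 31440.452 s = 8.73 hours.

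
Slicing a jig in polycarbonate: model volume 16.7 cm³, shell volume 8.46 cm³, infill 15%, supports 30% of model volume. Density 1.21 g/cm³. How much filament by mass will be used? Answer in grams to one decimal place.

Interior volume = 16.7 − 8.46, so 8.24 cm³.
Deposited infill = 0.15 × 8.24 = 1.236 cm³.
Support = 0.30 × 16.7, so 5.01 cm³.
Total printed volume = 8.46 + 1.236 + 5.01 = 14.706 cm³.
Mass = 14.706 × 1.21 = 17.79426 g.

17.8 g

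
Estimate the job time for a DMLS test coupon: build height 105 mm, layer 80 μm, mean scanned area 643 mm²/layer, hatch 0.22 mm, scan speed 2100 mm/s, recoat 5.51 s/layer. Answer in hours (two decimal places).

2.52 hours

Layer count = ceil(105 / 0.08) = 1313.
Hatch length per layer = 643 / 0.22 = 2922.7 mm.
Laser time per layer: 2922.7 / 2100 → 1.3918 s.
Time per layer = 1.3918 + 5.51, so 6.9018 s.
Total: 1313 × 6.9018 s = 9062.0634 s → 2.52 hours.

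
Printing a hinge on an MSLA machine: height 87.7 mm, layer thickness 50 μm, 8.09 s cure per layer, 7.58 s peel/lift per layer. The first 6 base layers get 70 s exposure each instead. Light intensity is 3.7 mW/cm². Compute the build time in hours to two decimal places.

Layer count = ceil(87.7 / 0.05) = 1754.
Burn-in layers: 6 × (70 + 7.58) → 465.48 s.
Regular layers = 1748 × (8.09 + 7.58) = 27391.16 s.
Total = 465.48 + 27391.16 = 27856.64 s = 7.74 hours.

7.74 hours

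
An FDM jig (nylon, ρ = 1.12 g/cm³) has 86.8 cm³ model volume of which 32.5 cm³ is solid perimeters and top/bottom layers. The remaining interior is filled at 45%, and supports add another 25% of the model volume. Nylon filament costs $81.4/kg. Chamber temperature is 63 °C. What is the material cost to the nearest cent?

Infill region = 86.8 − 32.5 = 54.3 cm³.
Infill deposited = 0.45 × 54.3, so 24.435 cm³.
Support: 0.25 × 86.8 → 21.7 cm³.
Total printed volume: 32.5 + 24.435 + 21.7 → 78.635 cm³.
Mass = 78.635 × 1.12, so 88.0712 g.
At $81.4/kg: 88.0712/1000 × 81.4 = $7.17.

$7.17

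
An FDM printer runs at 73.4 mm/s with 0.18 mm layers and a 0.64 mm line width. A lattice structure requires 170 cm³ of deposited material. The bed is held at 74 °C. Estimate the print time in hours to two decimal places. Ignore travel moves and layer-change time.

Bead cross-section = 0.18 × 0.64 = 0.1152 mm².
Total extruded path = 170000/0.1152 = 1475694.4 mm.
Time extruding = 1475694.4 / 73.4, so 20104.8 s.
Converting: 20104.8 s = 5.58 hours.

5.58 hours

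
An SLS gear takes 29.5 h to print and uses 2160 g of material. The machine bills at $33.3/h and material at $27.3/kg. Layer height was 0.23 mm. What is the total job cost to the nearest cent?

$1041.32

Time charge = 33.3 × 29.5, so $982.35.
Material charge = 27.3 × 2160/1000 = $58.968.
Total = 982.35 + 58.968 = 1041.318 ≈ $1041.32.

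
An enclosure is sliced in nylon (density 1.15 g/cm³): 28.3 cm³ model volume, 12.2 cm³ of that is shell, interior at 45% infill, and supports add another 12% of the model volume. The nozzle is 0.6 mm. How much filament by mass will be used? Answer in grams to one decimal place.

Volume inside the shell: 28.3 − 12.2 → 16.1 cm³.
Deposited infill = 0.45 × 16.1 = 7.245 cm³.
Support = 0.12 × 28.3, so 3.396 cm³.
Total extruded = 12.2 + 7.245 + 3.396 = 22.841 cm³.
Mass: 22.841 × 1.15 → 26.26715 g.

26.3 g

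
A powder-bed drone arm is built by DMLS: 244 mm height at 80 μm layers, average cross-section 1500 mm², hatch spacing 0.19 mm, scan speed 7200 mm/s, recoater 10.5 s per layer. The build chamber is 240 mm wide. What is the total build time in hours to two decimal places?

Layer count = ceil(244 / 0.08) = 3050.
Hatch length per layer = 1500 / 0.19 = 7894.7 mm.
Per-layer scan time: 7894.7 / 7200 → 1.0965 s.
Time per layer = 1.0965 + 10.5, so 11.5965 s.
3050 layers × 11.5965 s/layer = 35369.325 s, i.e. 9.82 hours.

9.82 hours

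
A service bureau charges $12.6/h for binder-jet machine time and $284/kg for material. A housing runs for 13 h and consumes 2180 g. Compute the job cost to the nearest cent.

Machine-time cost = 12.6 × 13 = $163.80.
Feedstock cost: 284 × 2180/1000 → $619.12.
Total = 163.80 + 619.12 = $782.92.

$782.92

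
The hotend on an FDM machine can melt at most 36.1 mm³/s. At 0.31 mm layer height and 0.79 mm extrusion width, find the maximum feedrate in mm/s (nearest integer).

Extrusion cross-section: 0.31 × 0.79 → 0.2449 mm².
v_max = Q/A = 36.1/0.2449 = 147.41 mm/s → 147 mm/s.

147 mm/s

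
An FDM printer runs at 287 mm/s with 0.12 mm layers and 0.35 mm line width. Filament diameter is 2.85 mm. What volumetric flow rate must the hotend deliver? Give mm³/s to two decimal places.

A: 0.12 × 0.35 → 0.042 mm².
Q = v·A = 287 × 0.042 = 12.05 mm³/s.

12.05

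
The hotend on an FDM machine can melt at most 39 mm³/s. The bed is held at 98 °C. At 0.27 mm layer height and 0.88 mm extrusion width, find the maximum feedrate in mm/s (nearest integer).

Bead cross-section = 0.27 × 0.88, so 0.2376 mm².
Max speed = 39 / 0.2376 = 164.14 ≈ 164 mm/s.

164 mm/s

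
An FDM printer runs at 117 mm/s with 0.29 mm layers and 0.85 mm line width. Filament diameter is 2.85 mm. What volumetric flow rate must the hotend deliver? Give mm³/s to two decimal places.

Bead cross-section = 0.29 × 0.85, so 0.2465 mm².
Volumetric flow = 117 × 0.2465 = 28.84 mm³/s.

28.84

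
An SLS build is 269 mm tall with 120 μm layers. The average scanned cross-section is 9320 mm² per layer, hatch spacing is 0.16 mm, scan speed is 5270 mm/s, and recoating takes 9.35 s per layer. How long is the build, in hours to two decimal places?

Layers = ⌈269/0.12⌉ = 2242.
Per-layer scan distance = 9320 / 0.16, so 58250 mm.
Scan time per layer = 58250 / 5270, so 11.0531 s.
Layer cycle = 11.0531 + 9.35, so 20.4031 s.
2242 layers × 20.4031 s/layer = 45743.7502 s, i.e. 12.71 hours.

12.71 hours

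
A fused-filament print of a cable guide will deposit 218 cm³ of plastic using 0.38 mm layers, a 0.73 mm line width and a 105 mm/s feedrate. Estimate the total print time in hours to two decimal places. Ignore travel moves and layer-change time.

2.08 hours

Extrusion cross-section = 0.38 × 0.73 = 0.2774 mm².
Toolpath length = 218 cm³ / 0.2774 mm² = 218000 / 0.2774 = 785868.8 mm.
Print-move time = 785868.8 / 105, so 7484.5 s.
That's 7484.5 s → 2.08 hours.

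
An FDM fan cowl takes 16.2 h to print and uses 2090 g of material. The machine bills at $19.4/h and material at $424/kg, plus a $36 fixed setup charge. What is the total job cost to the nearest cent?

$1236.44

Machine cost = 19.4 × 16.2, so $314.28.
Material cost = 424 × 2090/1000, so $886.16.
Adding setup: 314.28 + 886.16 + 36 → $1236.44.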